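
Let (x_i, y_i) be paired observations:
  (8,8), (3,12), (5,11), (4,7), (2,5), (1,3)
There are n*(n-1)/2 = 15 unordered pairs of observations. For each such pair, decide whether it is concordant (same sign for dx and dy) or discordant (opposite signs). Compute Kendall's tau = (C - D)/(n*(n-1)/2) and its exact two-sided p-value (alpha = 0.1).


Step 1: Enumerate the 15 unordered pairs (i,j) with i<j and classify each by sign(x_j-x_i) * sign(y_j-y_i).
  (1,2):dx=-5,dy=+4->D; (1,3):dx=-3,dy=+3->D; (1,4):dx=-4,dy=-1->C; (1,5):dx=-6,dy=-3->C
  (1,6):dx=-7,dy=-5->C; (2,3):dx=+2,dy=-1->D; (2,4):dx=+1,dy=-5->D; (2,5):dx=-1,dy=-7->C
  (2,6):dx=-2,dy=-9->C; (3,4):dx=-1,dy=-4->C; (3,5):dx=-3,dy=-6->C; (3,6):dx=-4,dy=-8->C
  (4,5):dx=-2,dy=-2->C; (4,6):dx=-3,dy=-4->C; (5,6):dx=-1,dy=-2->C
Step 2: C = 11, D = 4, total pairs = 15.
Step 3: tau = (C - D)/(n(n-1)/2) = (11 - 4)/15 = 0.466667.
Step 4: Exact two-sided p-value (enumerate n! = 720 permutations of y under H0): p = 0.272222.
Step 5: alpha = 0.1. fail to reject H0.

tau_b = 0.4667 (C=11, D=4), p = 0.272222, fail to reject H0.


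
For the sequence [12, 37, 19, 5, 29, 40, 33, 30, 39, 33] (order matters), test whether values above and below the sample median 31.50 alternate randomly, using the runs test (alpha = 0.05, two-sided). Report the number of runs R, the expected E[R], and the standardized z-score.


Step 1: Compute median = 31.50; label A = above, B = below.
Labels in order: BABBBAABAA  (n_A = 5, n_B = 5)
Step 2: Count runs R = 6.
Step 3: Under H0 (random ordering), E[R] = 2*n_A*n_B/(n_A+n_B) + 1 = 2*5*5/10 + 1 = 6.0000.
        Var[R] = 2*n_A*n_B*(2*n_A*n_B - n_A - n_B) / ((n_A+n_B)^2 * (n_A+n_B-1)) = 2000/900 = 2.2222.
        SD[R] = 1.4907.
Step 4: R = E[R], so z = 0 with no continuity correction.
Step 5: Two-sided p-value via normal approximation = 2*(1 - Phi(|z|)) = 1.000000.
Step 6: alpha = 0.05. fail to reject H0.

R = 6, z = 0.0000, p = 1.000000, fail to reject H0.


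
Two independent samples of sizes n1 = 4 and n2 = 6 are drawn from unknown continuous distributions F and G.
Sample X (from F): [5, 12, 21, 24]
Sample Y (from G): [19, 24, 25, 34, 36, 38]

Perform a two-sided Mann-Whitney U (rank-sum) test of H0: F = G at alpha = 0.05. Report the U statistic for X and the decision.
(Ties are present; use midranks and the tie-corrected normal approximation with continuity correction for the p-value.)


Step 1: Combine and sort all 10 observations; assign midranks.
sorted (value, group): (5,X), (12,X), (19,Y), (21,X), (24,X), (24,Y), (25,Y), (34,Y), (36,Y), (38,Y)
ranks: 5->1, 12->2, 19->3, 21->4, 24->5.5, 24->5.5, 25->7, 34->8, 36->9, 38->10
Step 2: Rank sum for X: R1 = 1 + 2 + 4 + 5.5 = 12.5.
Step 3: U_X = R1 - n1(n1+1)/2 = 12.5 - 4*5/2 = 12.5 - 10 = 2.5.
       U_Y = n1*n2 - U_X = 24 - 2.5 = 21.5.
Step 4: Ties are present, so use the tie-corrected normal approximation (with continuity correction) for the p-value.
Step 5: p-value = 0.054273; compare to alpha = 0.05. fail to reject H0.

U_X = 2.5, p = 0.054273, fail to reject H0 at alpha = 0.05.


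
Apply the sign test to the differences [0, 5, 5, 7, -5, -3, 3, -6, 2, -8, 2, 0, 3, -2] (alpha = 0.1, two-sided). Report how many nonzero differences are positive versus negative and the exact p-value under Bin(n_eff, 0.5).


Step 1: Discard zero differences. Original n = 14; n_eff = number of nonzero differences = 12.
Nonzero differences (with sign): +5, +5, +7, -5, -3, +3, -6, +2, -8, +2, +3, -2
Step 2: Count signs: positive = 7, negative = 5.
Step 3: Under H0: P(positive) = 0.5, so the number of positives S ~ Bin(12, 0.5).
Step 4: Two-sided exact p-value = sum of Bin(12,0.5) probabilities at or below the observed probability = 0.774414.
Step 5: alpha = 0.1. fail to reject H0.

n_eff = 12, pos = 7, neg = 5, p = 0.774414, fail to reject H0.


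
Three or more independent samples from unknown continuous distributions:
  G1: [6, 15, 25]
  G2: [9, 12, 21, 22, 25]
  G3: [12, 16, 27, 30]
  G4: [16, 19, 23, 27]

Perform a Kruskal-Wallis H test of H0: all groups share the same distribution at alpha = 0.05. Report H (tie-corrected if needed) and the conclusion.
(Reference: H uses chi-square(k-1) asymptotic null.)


Step 1: Combine all N = 16 observations and assign midranks.
sorted (value, group, rank): (6,G1,1), (9,G2,2), (12,G2,3.5), (12,G3,3.5), (15,G1,5), (16,G3,6.5), (16,G4,6.5), (19,G4,8), (21,G2,9), (22,G2,10), (23,G4,11), (25,G1,12.5), (25,G2,12.5), (27,G3,14.5), (27,G4,14.5), (30,G3,16)
Step 2: Sum ranks within each group.
R_1 = 18.5 (n_1 = 3)
R_2 = 37 (n_2 = 5)
R_3 = 40.5 (n_3 = 4)
R_4 = 40 (n_4 = 4)
Step 3: H = 12/(N(N+1)) * sum(R_i^2/n_i) - 3(N+1)
     = 12/(16*17) * (18.5^2/3 + 37^2/5 + 40.5^2/4 + 40^2/4) - 3*17
     = 0.044118 * 1197.95 - 51
     = 1.850551.
Step 4: Ties present; correction factor C = 1 - 24/(16^3 - 16) = 0.994118. Corrected H = 1.850551 / 0.994118 = 1.861501.
Step 5: Under H0, H ~ chi^2(3); p-value = 0.601644.
Step 6: alpha = 0.05. fail to reject H0.

H = 1.8615, df = 3, p = 0.601644, fail to reject H0.


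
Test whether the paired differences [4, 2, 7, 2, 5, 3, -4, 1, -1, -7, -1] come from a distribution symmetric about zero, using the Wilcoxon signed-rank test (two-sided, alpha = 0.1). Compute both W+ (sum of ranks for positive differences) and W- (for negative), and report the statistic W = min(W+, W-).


Step 1: Drop any zero differences (none here) and take |d_i|.
|d| = [4, 2, 7, 2, 5, 3, 4, 1, 1, 7, 1]
Step 2: Midrank |d_i| (ties get averaged ranks).
ranks: |4|->7.5, |2|->4.5, |7|->10.5, |2|->4.5, |5|->9, |3|->6, |4|->7.5, |1|->2, |1|->2, |7|->10.5, |1|->2
Step 3: Attach original signs; sum ranks with positive sign and with negative sign.
W+ = 7.5 + 4.5 + 10.5 + 4.5 + 9 + 6 + 2 = 44
W- = 7.5 + 2 + 10.5 + 2 = 22
(Check: W+ + W- = 66 should equal n(n+1)/2 = 66.)
Step 4: Test statistic W = min(W+, W-) = 22.
Step 5: Ties in |d|, so use the tie-corrected normal approximation.
        E[W] = n(n+1)/4 = 11*12/4 = 33.
        Tie groups: |d|=1 (t=3), |d|=2 (t=2), |d|=4 (t=2), |d|=7 (t=2); sum(t^3 - t) = 42.
        Var[W] = n(n+1)(2n+1)/24 - sum(t^3-t)/48 = 3036/24 - 42/48 = 125.625.
        z = (W - E[W]) / sqrt(Var[W]) = (22 - 33) / 11.2083 = -0.9814.
        Two-sided p = 2*Phi(z) = 0.326386.
Step 6: alpha = 0.1. fail to reject H0.

W+ = 44, W- = 22, W = min = 22, p = 0.326386, fail to reject H0.


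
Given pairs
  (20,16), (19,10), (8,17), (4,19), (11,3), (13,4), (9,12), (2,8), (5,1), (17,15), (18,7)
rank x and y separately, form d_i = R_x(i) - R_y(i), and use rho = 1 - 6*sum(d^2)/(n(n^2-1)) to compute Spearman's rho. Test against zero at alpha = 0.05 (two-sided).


Step 1: Rank x and y separately (midranks; no ties here).
rank(x): 20->11, 19->10, 8->4, 4->2, 11->6, 13->7, 9->5, 2->1, 5->3, 17->8, 18->9
rank(y): 16->9, 10->6, 17->10, 19->11, 3->2, 4->3, 12->7, 8->5, 1->1, 15->8, 7->4
Step 2: d_i = R_x(i) - R_y(i); compute d_i^2.
  (11-9)^2=4, (10-6)^2=16, (4-10)^2=36, (2-11)^2=81, (6-2)^2=16, (7-3)^2=16, (5-7)^2=4, (1-5)^2=16, (3-1)^2=4, (8-8)^2=0, (9-4)^2=25
sum(d^2) = 218.
Step 3: rho = 1 - 6*218 / (11*(11^2 - 1)) = 1 - 1308/1320 = 0.009091.
Step 4: Under H0, t = rho * sqrt((n-2)/(1-rho^2)) = 0.0273 ~ t(9).
Step 5: Two-sided p-value from the t-distribution with 9 df = 0.978837.
Step 6: alpha = 0.05. fail to reject H0.

rho = 0.0091, p = 0.978837, fail to reject H0 at alpha = 0.05.


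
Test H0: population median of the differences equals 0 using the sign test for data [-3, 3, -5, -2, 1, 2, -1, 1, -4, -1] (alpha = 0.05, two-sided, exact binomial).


Step 1: Discard zero differences. Original n = 10; n_eff = number of nonzero differences = 10.
Nonzero differences (with sign): -3, +3, -5, -2, +1, +2, -1, +1, -4, -1
Step 2: Count signs: positive = 4, negative = 6.
Step 3: Under H0: P(positive) = 0.5, so the number of positives S ~ Bin(10, 0.5).
Step 4: Two-sided exact p-value = sum of Bin(10,0.5) probabilities at or below the observed probability = 0.753906.
Step 5: alpha = 0.05. fail to reject H0.

n_eff = 10, pos = 4, neg = 6, p = 0.753906, fail to reject H0.


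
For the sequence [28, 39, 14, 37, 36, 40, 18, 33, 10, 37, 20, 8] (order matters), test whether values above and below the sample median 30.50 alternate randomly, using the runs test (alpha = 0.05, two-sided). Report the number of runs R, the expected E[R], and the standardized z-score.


Step 1: Compute median = 30.50; label A = above, B = below.
Labels in order: BABAAABABABB  (n_A = 6, n_B = 6)
Step 2: Count runs R = 9.
Step 3: Under H0 (random ordering), E[R] = 2*n_A*n_B/(n_A+n_B) + 1 = 2*6*6/12 + 1 = 7.0000.
        Var[R] = 2*n_A*n_B*(2*n_A*n_B - n_A - n_B) / ((n_A+n_B)^2 * (n_A+n_B-1)) = 4320/1584 = 2.7273.
        SD[R] = 1.6514.
Step 4: Continuity-corrected z = (R - 0.5 - E[R]) / SD[R] = (9 - 0.5 - 7.0000) / 1.6514 = 0.9083.
Step 5: Two-sided p-value via normal approximation = 2*(1 - Phi(|z|)) = 0.363722.
Step 6: alpha = 0.05. fail to reject H0.

R = 9, z = 0.9083, p = 0.363722, fail to reject H0.


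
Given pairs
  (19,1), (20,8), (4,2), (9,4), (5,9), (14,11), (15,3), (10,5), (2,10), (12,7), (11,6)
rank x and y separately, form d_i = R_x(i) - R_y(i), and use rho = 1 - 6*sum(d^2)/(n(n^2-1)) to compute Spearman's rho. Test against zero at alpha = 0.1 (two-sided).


Step 1: Rank x and y separately (midranks; no ties here).
rank(x): 19->10, 20->11, 4->2, 9->4, 5->3, 14->8, 15->9, 10->5, 2->1, 12->7, 11->6
rank(y): 1->1, 8->8, 2->2, 4->4, 9->9, 11->11, 3->3, 5->5, 10->10, 7->7, 6->6
Step 2: d_i = R_x(i) - R_y(i); compute d_i^2.
  (10-1)^2=81, (11-8)^2=9, (2-2)^2=0, (4-4)^2=0, (3-9)^2=36, (8-11)^2=9, (9-3)^2=36, (5-5)^2=0, (1-10)^2=81, (7-7)^2=0, (6-6)^2=0
sum(d^2) = 252.
Step 3: rho = 1 - 6*252 / (11*(11^2 - 1)) = 1 - 1512/1320 = -0.145455.
Step 4: Under H0, t = rho * sqrt((n-2)/(1-rho^2)) = -0.4411 ~ t(9).
Step 5: Two-sided p-value from the t-distribution with 9 df = 0.669579.
Step 6: alpha = 0.1. fail to reject H0.

rho = -0.1455, p = 0.669579, fail to reject H0 at alpha = 0.1.


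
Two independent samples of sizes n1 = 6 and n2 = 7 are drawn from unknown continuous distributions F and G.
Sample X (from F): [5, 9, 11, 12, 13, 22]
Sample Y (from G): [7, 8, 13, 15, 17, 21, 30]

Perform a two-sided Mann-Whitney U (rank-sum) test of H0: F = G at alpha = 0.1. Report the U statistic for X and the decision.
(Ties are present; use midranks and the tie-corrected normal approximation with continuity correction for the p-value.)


Step 1: Combine and sort all 13 observations; assign midranks.
sorted (value, group): (5,X), (7,Y), (8,Y), (9,X), (11,X), (12,X), (13,X), (13,Y), (15,Y), (17,Y), (21,Y), (22,X), (30,Y)
ranks: 5->1, 7->2, 8->3, 9->4, 11->5, 12->6, 13->7.5, 13->7.5, 15->9, 17->10, 21->11, 22->12, 30->13
Step 2: Rank sum for X: R1 = 1 + 4 + 5 + 6 + 7.5 + 12 = 35.5.
Step 3: U_X = R1 - n1(n1+1)/2 = 35.5 - 6*7/2 = 35.5 - 21 = 14.5.
       U_Y = n1*n2 - U_X = 42 - 14.5 = 27.5.
Step 4: Ties are present, so use the tie-corrected normal approximation (with continuity correction) for the p-value.
Step 5: p-value = 0.390714; compare to alpha = 0.1. fail to reject H0.

U_X = 14.5, p = 0.390714, fail to reject H0 at alpha = 0.1.


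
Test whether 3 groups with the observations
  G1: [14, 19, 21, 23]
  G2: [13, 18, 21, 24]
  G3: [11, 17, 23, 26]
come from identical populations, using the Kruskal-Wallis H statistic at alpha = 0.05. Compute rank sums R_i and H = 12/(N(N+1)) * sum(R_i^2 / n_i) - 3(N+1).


Step 1: Combine all N = 12 observations and assign midranks.
sorted (value, group, rank): (11,G3,1), (13,G2,2), (14,G1,3), (17,G3,4), (18,G2,5), (19,G1,6), (21,G1,7.5), (21,G2,7.5), (23,G1,9.5), (23,G3,9.5), (24,G2,11), (26,G3,12)
Step 2: Sum ranks within each group.
R_1 = 26 (n_1 = 4)
R_2 = 25.5 (n_2 = 4)
R_3 = 26.5 (n_3 = 4)
Step 3: H = 12/(N(N+1)) * sum(R_i^2/n_i) - 3(N+1)
     = 12/(12*13) * (26^2/4 + 25.5^2/4 + 26.5^2/4) - 3*13
     = 0.076923 * 507.125 - 39
     = 0.009615.
Step 4: Ties present; correction factor C = 1 - 12/(12^3 - 12) = 0.993007. Corrected H = 0.009615 / 0.993007 = 0.009683.
Step 5: Under H0, H ~ chi^2(2); p-value = 0.995170.
Step 6: alpha = 0.05. fail to reject H0.

H = 0.0097, df = 2, p = 0.995170, fail to reject H0.


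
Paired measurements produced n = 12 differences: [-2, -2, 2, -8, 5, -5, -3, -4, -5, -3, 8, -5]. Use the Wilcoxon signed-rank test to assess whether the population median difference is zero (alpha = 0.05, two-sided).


Step 1: Drop any zero differences (none here) and take |d_i|.
|d| = [2, 2, 2, 8, 5, 5, 3, 4, 5, 3, 8, 5]
Step 2: Midrank |d_i| (ties get averaged ranks).
ranks: |2|->2, |2|->2, |2|->2, |8|->11.5, |5|->8.5, |5|->8.5, |3|->4.5, |4|->6, |5|->8.5, |3|->4.5, |8|->11.5, |5|->8.5
Step 3: Attach original signs; sum ranks with positive sign and with negative sign.
W+ = 2 + 8.5 + 11.5 = 22
W- = 2 + 2 + 11.5 + 8.5 + 4.5 + 6 + 8.5 + 4.5 + 8.5 = 56
(Check: W+ + W- = 78 should equal n(n+1)/2 = 78.)
Step 4: Test statistic W = min(W+, W-) = 22.
Step 5: Ties in |d|, so use the tie-corrected normal approximation.
        E[W] = n(n+1)/4 = 12*13/4 = 39.
        Tie groups: |d|=2 (t=3), |d|=3 (t=2), |d|=5 (t=4), |d|=8 (t=2); sum(t^3 - t) = 96.
        Var[W] = n(n+1)(2n+1)/24 - sum(t^3-t)/48 = 3900/24 - 96/48 = 160.5.
        z = (W - E[W]) / sqrt(Var[W]) = (22 - 39) / 12.6689 = -1.3419.
        Two-sided p = 2*Phi(z) = 0.179637.
Step 6: alpha = 0.05. fail to reject H0.

W+ = 22, W- = 56, W = min = 22, p = 0.179637, fail to reject H0.


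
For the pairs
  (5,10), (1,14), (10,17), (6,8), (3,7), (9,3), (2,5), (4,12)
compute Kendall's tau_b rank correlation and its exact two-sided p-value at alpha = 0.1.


Step 1: Enumerate the 28 unordered pairs (i,j) with i<j and classify each by sign(x_j-x_i) * sign(y_j-y_i).
  (1,2):dx=-4,dy=+4->D; (1,3):dx=+5,dy=+7->C; (1,4):dx=+1,dy=-2->D; (1,5):dx=-2,dy=-3->C
  (1,6):dx=+4,dy=-7->D; (1,7):dx=-3,dy=-5->C; (1,8):dx=-1,dy=+2->D; (2,3):dx=+9,dy=+3->C
  (2,4):dx=+5,dy=-6->D; (2,5):dx=+2,dy=-7->D; (2,6):dx=+8,dy=-11->D; (2,7):dx=+1,dy=-9->D
  (2,8):dx=+3,dy=-2->D; (3,4):dx=-4,dy=-9->C; (3,5):dx=-7,dy=-10->C; (3,6):dx=-1,dy=-14->C
  (3,7):dx=-8,dy=-12->C; (3,8):dx=-6,dy=-5->C; (4,5):dx=-3,dy=-1->C; (4,6):dx=+3,dy=-5->D
  (4,7):dx=-4,dy=-3->C; (4,8):dx=-2,dy=+4->D; (5,6):dx=+6,dy=-4->D; (5,7):dx=-1,dy=-2->C
  (5,8):dx=+1,dy=+5->C; (6,7):dx=-7,dy=+2->D; (6,8):dx=-5,dy=+9->D; (7,8):dx=+2,dy=+7->C
Step 2: C = 14, D = 14, total pairs = 28.
Step 3: tau = (C - D)/(n(n-1)/2) = (14 - 14)/28 = 0.000000.
Step 4: Exact two-sided p-value (enumerate n! = 40320 permutations of y under H0): p = 1.000000.
Step 5: alpha = 0.1. fail to reject H0.

tau_b = 0.0000 (C=14, D=14), p = 1.000000, fail to reject H0.


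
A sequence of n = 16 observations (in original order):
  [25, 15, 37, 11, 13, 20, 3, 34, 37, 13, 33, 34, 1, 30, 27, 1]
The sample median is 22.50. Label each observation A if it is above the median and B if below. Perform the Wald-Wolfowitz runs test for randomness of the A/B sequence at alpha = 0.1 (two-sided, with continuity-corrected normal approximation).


Step 1: Compute median = 22.50; label A = above, B = below.
Labels in order: ABABBBBAABAABAAB  (n_A = 8, n_B = 8)
Step 2: Count runs R = 10.
Step 3: Under H0 (random ordering), E[R] = 2*n_A*n_B/(n_A+n_B) + 1 = 2*8*8/16 + 1 = 9.0000.
        Var[R] = 2*n_A*n_B*(2*n_A*n_B - n_A - n_B) / ((n_A+n_B)^2 * (n_A+n_B-1)) = 14336/3840 = 3.7333.
        SD[R] = 1.9322.
Step 4: Continuity-corrected z = (R - 0.5 - E[R]) / SD[R] = (10 - 0.5 - 9.0000) / 1.9322 = 0.2588.
Step 5: Two-sided p-value via normal approximation = 2*(1 - Phi(|z|)) = 0.795809.
Step 6: alpha = 0.1. fail to reject H0.

R = 10, z = 0.2588, p = 0.795809, fail to reject H0.


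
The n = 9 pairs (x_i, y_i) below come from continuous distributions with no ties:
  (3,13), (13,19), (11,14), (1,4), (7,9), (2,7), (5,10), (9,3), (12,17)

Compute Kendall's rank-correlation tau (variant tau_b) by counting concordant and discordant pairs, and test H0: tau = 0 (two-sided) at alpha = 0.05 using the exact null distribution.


Step 1: Enumerate the 36 unordered pairs (i,j) with i<j and classify each by sign(x_j-x_i) * sign(y_j-y_i).
  (1,2):dx=+10,dy=+6->C; (1,3):dx=+8,dy=+1->C; (1,4):dx=-2,dy=-9->C; (1,5):dx=+4,dy=-4->D
  (1,6):dx=-1,dy=-6->C; (1,7):dx=+2,dy=-3->D; (1,8):dx=+6,dy=-10->D; (1,9):dx=+9,dy=+4->C
  (2,3):dx=-2,dy=-5->C; (2,4):dx=-12,dy=-15->C; (2,5):dx=-6,dy=-10->C; (2,6):dx=-11,dy=-12->C
  (2,7):dx=-8,dy=-9->C; (2,8):dx=-4,dy=-16->C; (2,9):dx=-1,dy=-2->C; (3,4):dx=-10,dy=-10->C
  (3,5):dx=-4,dy=-5->C; (3,6):dx=-9,dy=-7->C; (3,7):dx=-6,dy=-4->C; (3,8):dx=-2,dy=-11->C
  (3,9):dx=+1,dy=+3->C; (4,5):dx=+6,dy=+5->C; (4,6):dx=+1,dy=+3->C; (4,7):dx=+4,dy=+6->C
  (4,8):dx=+8,dy=-1->D; (4,9):dx=+11,dy=+13->C; (5,6):dx=-5,dy=-2->C; (5,7):dx=-2,dy=+1->D
  (5,8):dx=+2,dy=-6->D; (5,9):dx=+5,dy=+8->C; (6,7):dx=+3,dy=+3->C; (6,8):dx=+7,dy=-4->D
  (6,9):dx=+10,dy=+10->C; (7,8):dx=+4,dy=-7->D; (7,9):dx=+7,dy=+7->C; (8,9):dx=+3,dy=+14->C
Step 2: C = 28, D = 8, total pairs = 36.
Step 3: tau = (C - D)/(n(n-1)/2) = (28 - 8)/36 = 0.555556.
Step 4: Exact two-sided p-value (enumerate n! = 362880 permutations of y under H0): p = 0.044615.
Step 5: alpha = 0.05. reject H0.

tau_b = 0.5556 (C=28, D=8), p = 0.044615, reject H0.


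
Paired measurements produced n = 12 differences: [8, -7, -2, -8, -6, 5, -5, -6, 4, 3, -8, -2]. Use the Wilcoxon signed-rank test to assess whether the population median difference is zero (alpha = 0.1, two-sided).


Step 1: Drop any zero differences (none here) and take |d_i|.
|d| = [8, 7, 2, 8, 6, 5, 5, 6, 4, 3, 8, 2]
Step 2: Midrank |d_i| (ties get averaged ranks).
ranks: |8|->11, |7|->9, |2|->1.5, |8|->11, |6|->7.5, |5|->5.5, |5|->5.5, |6|->7.5, |4|->4, |3|->3, |8|->11, |2|->1.5
Step 3: Attach original signs; sum ranks with positive sign and with negative sign.
W+ = 11 + 5.5 + 4 + 3 = 23.5
W- = 9 + 1.5 + 11 + 7.5 + 5.5 + 7.5 + 11 + 1.5 = 54.5
(Check: W+ + W- = 78 should equal n(n+1)/2 = 78.)
Step 4: Test statistic W = min(W+, W-) = 23.5.
Step 5: Ties in |d|, so use the tie-corrected normal approximation.
        E[W] = n(n+1)/4 = 12*13/4 = 39.
        Tie groups: |d|=2 (t=2), |d|=5 (t=2), |d|=6 (t=2), |d|=8 (t=3); sum(t^3 - t) = 42.
        Var[W] = n(n+1)(2n+1)/24 - sum(t^3-t)/48 = 3900/24 - 42/48 = 161.625.
        z = (W - E[W]) / sqrt(Var[W]) = (23.5 - 39) / 12.7132 = -1.2192.
        Two-sided p = 2*Phi(z) = 0.222766.
Step 6: alpha = 0.1. fail to reject H0.

W+ = 23.5, W- = 54.5, W = min = 23.5, p = 0.222766, fail to reject H0.


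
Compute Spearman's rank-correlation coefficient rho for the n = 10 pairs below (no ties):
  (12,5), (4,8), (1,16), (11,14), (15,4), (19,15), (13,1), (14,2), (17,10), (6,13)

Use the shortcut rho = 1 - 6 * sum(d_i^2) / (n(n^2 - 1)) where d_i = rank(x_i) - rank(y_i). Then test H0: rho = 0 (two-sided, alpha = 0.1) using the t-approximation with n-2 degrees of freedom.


Step 1: Rank x and y separately (midranks; no ties here).
rank(x): 12->5, 4->2, 1->1, 11->4, 15->8, 19->10, 13->6, 14->7, 17->9, 6->3
rank(y): 5->4, 8->5, 16->10, 14->8, 4->3, 15->9, 1->1, 2->2, 10->6, 13->7
Step 2: d_i = R_x(i) - R_y(i); compute d_i^2.
  (5-4)^2=1, (2-5)^2=9, (1-10)^2=81, (4-8)^2=16, (8-3)^2=25, (10-9)^2=1, (6-1)^2=25, (7-2)^2=25, (9-6)^2=9, (3-7)^2=16
sum(d^2) = 208.
Step 3: rho = 1 - 6*208 / (10*(10^2 - 1)) = 1 - 1248/990 = -0.260606.
Step 4: Under H0, t = rho * sqrt((n-2)/(1-rho^2)) = -0.7635 ~ t(8).
Step 5: Two-sided p-value from the t-distribution with 8 df = 0.467089.
Step 6: alpha = 0.1. fail to reject H0.

rho = -0.2606, p = 0.467089, fail to reject H0 at alpha = 0.1.


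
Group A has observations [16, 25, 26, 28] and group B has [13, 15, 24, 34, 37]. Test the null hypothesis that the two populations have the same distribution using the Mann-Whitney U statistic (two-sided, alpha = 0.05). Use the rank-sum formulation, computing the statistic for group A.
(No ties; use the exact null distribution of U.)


Step 1: Combine and sort all 9 observations; assign midranks.
sorted (value, group): (13,Y), (15,Y), (16,X), (24,Y), (25,X), (26,X), (28,X), (34,Y), (37,Y)
ranks: 13->1, 15->2, 16->3, 24->4, 25->5, 26->6, 28->7, 34->8, 37->9
Step 2: Rank sum for X: R1 = 3 + 5 + 6 + 7 = 21.
Step 3: U_X = R1 - n1(n1+1)/2 = 21 - 4*5/2 = 21 - 10 = 11.
       U_Y = n1*n2 - U_X = 20 - 11 = 9.
Step 4: No ties, so the exact null distribution of U (based on enumerating the C(9,4) = 126 equally likely rank assignments) gives the two-sided p-value.
Step 5: p-value = 0.904762; compare to alpha = 0.05. fail to reject H0.

U_X = 11, p = 0.904762, fail to reject H0 at alpha = 0.05.


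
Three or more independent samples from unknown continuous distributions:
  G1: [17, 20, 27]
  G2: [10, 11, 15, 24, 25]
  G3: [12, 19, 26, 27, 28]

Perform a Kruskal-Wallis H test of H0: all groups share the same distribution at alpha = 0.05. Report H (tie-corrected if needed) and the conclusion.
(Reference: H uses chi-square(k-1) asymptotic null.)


Step 1: Combine all N = 13 observations and assign midranks.
sorted (value, group, rank): (10,G2,1), (11,G2,2), (12,G3,3), (15,G2,4), (17,G1,5), (19,G3,6), (20,G1,7), (24,G2,8), (25,G2,9), (26,G3,10), (27,G1,11.5), (27,G3,11.5), (28,G3,13)
Step 2: Sum ranks within each group.
R_1 = 23.5 (n_1 = 3)
R_2 = 24 (n_2 = 5)
R_3 = 43.5 (n_3 = 5)
Step 3: H = 12/(N(N+1)) * sum(R_i^2/n_i) - 3(N+1)
     = 12/(13*14) * (23.5^2/3 + 24^2/5 + 43.5^2/5) - 3*14
     = 0.065934 * 677.733 - 42
     = 2.685714.
Step 4: Ties present; correction factor C = 1 - 6/(13^3 - 13) = 0.997253. Corrected H = 2.685714 / 0.997253 = 2.693113.
Step 5: Under H0, H ~ chi^2(2); p-value = 0.260135.
Step 6: alpha = 0.05. fail to reject H0.

H = 2.6931, df = 2, p = 0.260135, fail to reject H0.


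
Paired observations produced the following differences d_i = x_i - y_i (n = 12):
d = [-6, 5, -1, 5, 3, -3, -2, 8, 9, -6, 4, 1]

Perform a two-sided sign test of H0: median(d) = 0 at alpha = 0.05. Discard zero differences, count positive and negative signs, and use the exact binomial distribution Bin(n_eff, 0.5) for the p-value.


Step 1: Discard zero differences. Original n = 12; n_eff = number of nonzero differences = 12.
Nonzero differences (with sign): -6, +5, -1, +5, +3, -3, -2, +8, +9, -6, +4, +1
Step 2: Count signs: positive = 7, negative = 5.
Step 3: Under H0: P(positive) = 0.5, so the number of positives S ~ Bin(12, 0.5).
Step 4: Two-sided exact p-value = sum of Bin(12,0.5) probabilities at or below the observed probability = 0.774414.
Step 5: alpha = 0.05. fail to reject H0.

n_eff = 12, pos = 7, neg = 5, p = 0.774414, fail to reject H0.


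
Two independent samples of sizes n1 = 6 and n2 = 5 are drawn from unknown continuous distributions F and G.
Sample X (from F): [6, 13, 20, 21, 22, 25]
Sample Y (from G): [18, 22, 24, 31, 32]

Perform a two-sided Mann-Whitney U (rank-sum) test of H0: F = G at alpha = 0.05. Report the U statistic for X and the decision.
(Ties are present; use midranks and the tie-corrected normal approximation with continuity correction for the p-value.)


Step 1: Combine and sort all 11 observations; assign midranks.
sorted (value, group): (6,X), (13,X), (18,Y), (20,X), (21,X), (22,X), (22,Y), (24,Y), (25,X), (31,Y), (32,Y)
ranks: 6->1, 13->2, 18->3, 20->4, 21->5, 22->6.5, 22->6.5, 24->8, 25->9, 31->10, 32->11
Step 2: Rank sum for X: R1 = 1 + 2 + 4 + 5 + 6.5 + 9 = 27.5.
Step 3: U_X = R1 - n1(n1+1)/2 = 27.5 - 6*7/2 = 27.5 - 21 = 6.5.
       U_Y = n1*n2 - U_X = 30 - 6.5 = 23.5.
Step 4: Ties are present, so use the tie-corrected normal approximation (with continuity correction) for the p-value.
Step 5: p-value = 0.143215; compare to alpha = 0.05. fail to reject H0.

U_X = 6.5, p = 0.143215, fail to reject H0 at alpha = 0.05.


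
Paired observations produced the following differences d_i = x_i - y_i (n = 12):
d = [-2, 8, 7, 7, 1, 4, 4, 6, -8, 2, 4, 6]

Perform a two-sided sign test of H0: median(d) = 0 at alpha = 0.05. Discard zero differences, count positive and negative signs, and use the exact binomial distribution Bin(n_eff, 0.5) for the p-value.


Step 1: Discard zero differences. Original n = 12; n_eff = number of nonzero differences = 12.
Nonzero differences (with sign): -2, +8, +7, +7, +1, +4, +4, +6, -8, +2, +4, +6
Step 2: Count signs: positive = 10, negative = 2.
Step 3: Under H0: P(positive) = 0.5, so the number of positives S ~ Bin(12, 0.5).
Step 4: Two-sided exact p-value = sum of Bin(12,0.5) probabilities at or below the observed probability = 0.038574.
Step 5: alpha = 0.05. reject H0.

n_eff = 12, pos = 10, neg = 2, p = 0.038574, reject H0.


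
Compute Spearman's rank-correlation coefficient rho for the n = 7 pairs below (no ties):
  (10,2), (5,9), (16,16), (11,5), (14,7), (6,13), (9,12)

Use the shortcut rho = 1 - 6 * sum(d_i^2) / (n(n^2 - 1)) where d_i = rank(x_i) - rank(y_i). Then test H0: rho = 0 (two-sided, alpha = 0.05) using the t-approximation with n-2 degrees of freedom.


Step 1: Rank x and y separately (midranks; no ties here).
rank(x): 10->4, 5->1, 16->7, 11->5, 14->6, 6->2, 9->3
rank(y): 2->1, 9->4, 16->7, 5->2, 7->3, 13->6, 12->5
Step 2: d_i = R_x(i) - R_y(i); compute d_i^2.
  (4-1)^2=9, (1-4)^2=9, (7-7)^2=0, (5-2)^2=9, (6-3)^2=9, (2-6)^2=16, (3-5)^2=4
sum(d^2) = 56.
Step 3: rho = 1 - 6*56 / (7*(7^2 - 1)) = 1 - 336/336 = 0.000000.
Step 4: Under H0, t = rho * sqrt((n-2)/(1-rho^2)) = 0.0000 ~ t(5).
Step 5: Two-sided p-value from the t-distribution with 5 df = 1.000000.
Step 6: alpha = 0.05. fail to reject H0.

rho = 0.0000, p = 1.000000, fail to reject H0 at alpha = 0.05.


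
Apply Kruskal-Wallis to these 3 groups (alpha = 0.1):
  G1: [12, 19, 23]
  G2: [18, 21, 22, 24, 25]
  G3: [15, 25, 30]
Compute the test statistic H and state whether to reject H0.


Step 1: Combine all N = 11 observations and assign midranks.
sorted (value, group, rank): (12,G1,1), (15,G3,2), (18,G2,3), (19,G1,4), (21,G2,5), (22,G2,6), (23,G1,7), (24,G2,8), (25,G2,9.5), (25,G3,9.5), (30,G3,11)
Step 2: Sum ranks within each group.
R_1 = 12 (n_1 = 3)
R_2 = 31.5 (n_2 = 5)
R_3 = 22.5 (n_3 = 3)
Step 3: H = 12/(N(N+1)) * sum(R_i^2/n_i) - 3(N+1)
     = 12/(11*12) * (12^2/3 + 31.5^2/5 + 22.5^2/3) - 3*12
     = 0.090909 * 415.2 - 36
     = 1.745455.
Step 4: Ties present; correction factor C = 1 - 6/(11^3 - 11) = 0.995455. Corrected H = 1.745455 / 0.995455 = 1.753425.
Step 5: Under H0, H ~ chi^2(2); p-value = 0.416149.
Step 6: alpha = 0.1. fail to reject H0.

H = 1.7534, df = 2, p = 0.416149, fail to reject H0.


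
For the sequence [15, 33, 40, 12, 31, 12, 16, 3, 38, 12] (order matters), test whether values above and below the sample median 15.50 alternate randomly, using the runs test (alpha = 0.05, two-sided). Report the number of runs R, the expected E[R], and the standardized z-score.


Step 1: Compute median = 15.50; label A = above, B = below.
Labels in order: BAABABABAB  (n_A = 5, n_B = 5)
Step 2: Count runs R = 9.
Step 3: Under H0 (random ordering), E[R] = 2*n_A*n_B/(n_A+n_B) + 1 = 2*5*5/10 + 1 = 6.0000.
        Var[R] = 2*n_A*n_B*(2*n_A*n_B - n_A - n_B) / ((n_A+n_B)^2 * (n_A+n_B-1)) = 2000/900 = 2.2222.
        SD[R] = 1.4907.
Step 4: Continuity-corrected z = (R - 0.5 - E[R]) / SD[R] = (9 - 0.5 - 6.0000) / 1.4907 = 1.6771.
Step 5: Two-sided p-value via normal approximation = 2*(1 - Phi(|z|)) = 0.093533.
Step 6: alpha = 0.05. fail to reject H0.

R = 9, z = 1.6771, p = 0.093533, fail to reject H0.


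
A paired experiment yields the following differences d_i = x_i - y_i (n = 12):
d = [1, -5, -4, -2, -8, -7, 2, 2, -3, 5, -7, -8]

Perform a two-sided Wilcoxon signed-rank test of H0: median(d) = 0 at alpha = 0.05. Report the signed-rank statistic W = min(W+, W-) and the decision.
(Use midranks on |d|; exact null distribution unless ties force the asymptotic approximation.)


Step 1: Drop any zero differences (none here) and take |d_i|.
|d| = [1, 5, 4, 2, 8, 7, 2, 2, 3, 5, 7, 8]
Step 2: Midrank |d_i| (ties get averaged ranks).
ranks: |1|->1, |5|->7.5, |4|->6, |2|->3, |8|->11.5, |7|->9.5, |2|->3, |2|->3, |3|->5, |5|->7.5, |7|->9.5, |8|->11.5
Step 3: Attach original signs; sum ranks with positive sign and with negative sign.
W+ = 1 + 3 + 3 + 7.5 = 14.5
W- = 7.5 + 6 + 3 + 11.5 + 9.5 + 5 + 9.5 + 11.5 = 63.5
(Check: W+ + W- = 78 should equal n(n+1)/2 = 78.)
Step 4: Test statistic W = min(W+, W-) = 14.5.
Step 5: Ties in |d|, so use the tie-corrected normal approximation.
        E[W] = n(n+1)/4 = 12*13/4 = 39.
        Tie groups: |d|=2 (t=3), |d|=5 (t=2), |d|=7 (t=2), |d|=8 (t=2); sum(t^3 - t) = 42.
        Var[W] = n(n+1)(2n+1)/24 - sum(t^3-t)/48 = 3900/24 - 42/48 = 161.625.
        z = (W - E[W]) / sqrt(Var[W]) = (14.5 - 39) / 12.7132 = -1.9271.
        Two-sided p = 2*Phi(z) = 0.053963.
Step 6: alpha = 0.05. fail to reject H0.

W+ = 14.5, W- = 63.5, W = min = 14.5, p = 0.053963, fail to reject H0.


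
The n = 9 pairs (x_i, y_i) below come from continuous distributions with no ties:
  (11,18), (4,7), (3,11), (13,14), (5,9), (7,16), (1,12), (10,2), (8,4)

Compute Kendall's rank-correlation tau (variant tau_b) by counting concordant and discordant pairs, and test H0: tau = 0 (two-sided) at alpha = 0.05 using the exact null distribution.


Step 1: Enumerate the 36 unordered pairs (i,j) with i<j and classify each by sign(x_j-x_i) * sign(y_j-y_i).
  (1,2):dx=-7,dy=-11->C; (1,3):dx=-8,dy=-7->C; (1,4):dx=+2,dy=-4->D; (1,5):dx=-6,dy=-9->C
  (1,6):dx=-4,dy=-2->C; (1,7):dx=-10,dy=-6->C; (1,8):dx=-1,dy=-16->C; (1,9):dx=-3,dy=-14->C
  (2,3):dx=-1,dy=+4->D; (2,4):dx=+9,dy=+7->C; (2,5):dx=+1,dy=+2->C; (2,6):dx=+3,dy=+9->C
  (2,7):dx=-3,dy=+5->D; (2,8):dx=+6,dy=-5->D; (2,9):dx=+4,dy=-3->D; (3,4):dx=+10,dy=+3->C
  (3,5):dx=+2,dy=-2->D; (3,6):dx=+4,dy=+5->C; (3,7):dx=-2,dy=+1->D; (3,8):dx=+7,dy=-9->D
  (3,9):dx=+5,dy=-7->D; (4,5):dx=-8,dy=-5->C; (4,6):dx=-6,dy=+2->D; (4,7):dx=-12,dy=-2->C
  (4,8):dx=-3,dy=-12->C; (4,9):dx=-5,dy=-10->C; (5,6):dx=+2,dy=+7->C; (5,7):dx=-4,dy=+3->D
  (5,8):dx=+5,dy=-7->D; (5,9):dx=+3,dy=-5->D; (6,7):dx=-6,dy=-4->C; (6,8):dx=+3,dy=-14->D
  (6,9):dx=+1,dy=-12->D; (7,8):dx=+9,dy=-10->D; (7,9):dx=+7,dy=-8->D; (8,9):dx=-2,dy=+2->D
Step 2: C = 18, D = 18, total pairs = 36.
Step 3: tau = (C - D)/(n(n-1)/2) = (18 - 18)/36 = 0.000000.
Step 4: Exact two-sided p-value (enumerate n! = 362880 permutations of y under H0): p = 1.000000.
Step 5: alpha = 0.05. fail to reject H0.

tau_b = 0.0000 (C=18, D=18), p = 1.000000, fail to reject H0.


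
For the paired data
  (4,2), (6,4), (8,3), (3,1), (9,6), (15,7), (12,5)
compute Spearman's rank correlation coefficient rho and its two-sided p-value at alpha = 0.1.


Step 1: Rank x and y separately (midranks; no ties here).
rank(x): 4->2, 6->3, 8->4, 3->1, 9->5, 15->7, 12->6
rank(y): 2->2, 4->4, 3->3, 1->1, 6->6, 7->7, 5->5
Step 2: d_i = R_x(i) - R_y(i); compute d_i^2.
  (2-2)^2=0, (3-4)^2=1, (4-3)^2=1, (1-1)^2=0, (5-6)^2=1, (7-7)^2=0, (6-5)^2=1
sum(d^2) = 4.
Step 3: rho = 1 - 6*4 / (7*(7^2 - 1)) = 1 - 24/336 = 0.928571.
Step 4: Under H0, t = rho * sqrt((n-2)/(1-rho^2)) = 5.5943 ~ t(5).
Step 5: Two-sided p-value from the t-distribution with 5 df = 0.002519.
Step 6: alpha = 0.1. reject H0.

rho = 0.9286, p = 0.002519, reject H0 at alpha = 0.1.


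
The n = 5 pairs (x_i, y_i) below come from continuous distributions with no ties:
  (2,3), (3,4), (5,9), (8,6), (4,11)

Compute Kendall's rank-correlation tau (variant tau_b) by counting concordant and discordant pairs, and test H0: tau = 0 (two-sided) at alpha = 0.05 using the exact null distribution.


Step 1: Enumerate the 10 unordered pairs (i,j) with i<j and classify each by sign(x_j-x_i) * sign(y_j-y_i).
  (1,2):dx=+1,dy=+1->C; (1,3):dx=+3,dy=+6->C; (1,4):dx=+6,dy=+3->C; (1,5):dx=+2,dy=+8->C
  (2,3):dx=+2,dy=+5->C; (2,4):dx=+5,dy=+2->C; (2,5):dx=+1,dy=+7->C; (3,4):dx=+3,dy=-3->D
  (3,5):dx=-1,dy=+2->D; (4,5):dx=-4,dy=+5->D
Step 2: C = 7, D = 3, total pairs = 10.
Step 3: tau = (C - D)/(n(n-1)/2) = (7 - 3)/10 = 0.400000.
Step 4: Exact two-sided p-value (enumerate n! = 120 permutations of y under H0): p = 0.483333.
Step 5: alpha = 0.05. fail to reject H0.

tau_b = 0.4000 (C=7, D=3), p = 0.483333, fail to reject H0.


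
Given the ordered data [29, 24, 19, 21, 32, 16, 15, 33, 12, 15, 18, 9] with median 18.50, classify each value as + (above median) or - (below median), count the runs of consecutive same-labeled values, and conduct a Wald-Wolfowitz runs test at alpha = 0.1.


Step 1: Compute median = 18.50; label A = above, B = below.
Labels in order: AAAAABBABBBB  (n_A = 6, n_B = 6)
Step 2: Count runs R = 4.
Step 3: Under H0 (random ordering), E[R] = 2*n_A*n_B/(n_A+n_B) + 1 = 2*6*6/12 + 1 = 7.0000.
        Var[R] = 2*n_A*n_B*(2*n_A*n_B - n_A - n_B) / ((n_A+n_B)^2 * (n_A+n_B-1)) = 4320/1584 = 2.7273.
        SD[R] = 1.6514.
Step 4: Continuity-corrected z = (R + 0.5 - E[R]) / SD[R] = (4 + 0.5 - 7.0000) / 1.6514 = -1.5138.
Step 5: Two-sided p-value via normal approximation = 2*(1 - Phi(|z|)) = 0.130070.
Step 6: alpha = 0.1. fail to reject H0.

R = 4, z = -1.5138, p = 0.130070, fail to reject H0.


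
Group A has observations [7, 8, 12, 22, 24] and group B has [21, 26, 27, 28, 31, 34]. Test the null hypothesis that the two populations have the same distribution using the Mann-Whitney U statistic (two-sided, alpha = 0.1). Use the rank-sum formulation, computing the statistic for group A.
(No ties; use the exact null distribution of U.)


Step 1: Combine and sort all 11 observations; assign midranks.
sorted (value, group): (7,X), (8,X), (12,X), (21,Y), (22,X), (24,X), (26,Y), (27,Y), (28,Y), (31,Y), (34,Y)
ranks: 7->1, 8->2, 12->3, 21->4, 22->5, 24->6, 26->7, 27->8, 28->9, 31->10, 34->11
Step 2: Rank sum for X: R1 = 1 + 2 + 3 + 5 + 6 = 17.
Step 3: U_X = R1 - n1(n1+1)/2 = 17 - 5*6/2 = 17 - 15 = 2.
       U_Y = n1*n2 - U_X = 30 - 2 = 28.
Step 4: No ties, so the exact null distribution of U (based on enumerating the C(11,5) = 462 equally likely rank assignments) gives the two-sided p-value.
Step 5: p-value = 0.017316; compare to alpha = 0.1. reject H0.

U_X = 2, p = 0.017316, reject H0 at alpha = 0.1.


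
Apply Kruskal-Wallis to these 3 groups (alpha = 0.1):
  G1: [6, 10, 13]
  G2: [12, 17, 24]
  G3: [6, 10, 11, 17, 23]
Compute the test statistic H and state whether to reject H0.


Step 1: Combine all N = 11 observations and assign midranks.
sorted (value, group, rank): (6,G1,1.5), (6,G3,1.5), (10,G1,3.5), (10,G3,3.5), (11,G3,5), (12,G2,6), (13,G1,7), (17,G2,8.5), (17,G3,8.5), (23,G3,10), (24,G2,11)
Step 2: Sum ranks within each group.
R_1 = 12 (n_1 = 3)
R_2 = 25.5 (n_2 = 3)
R_3 = 28.5 (n_3 = 5)
Step 3: H = 12/(N(N+1)) * sum(R_i^2/n_i) - 3(N+1)
     = 12/(11*12) * (12^2/3 + 25.5^2/3 + 28.5^2/5) - 3*12
     = 0.090909 * 427.2 - 36
     = 2.836364.
Step 4: Ties present; correction factor C = 1 - 18/(11^3 - 11) = 0.986364. Corrected H = 2.836364 / 0.986364 = 2.875576.
Step 5: Under H0, H ~ chi^2(2); p-value = 0.237452.
Step 6: alpha = 0.1. fail to reject H0.

H = 2.8756, df = 2, p = 0.237452, fail to reject H0.


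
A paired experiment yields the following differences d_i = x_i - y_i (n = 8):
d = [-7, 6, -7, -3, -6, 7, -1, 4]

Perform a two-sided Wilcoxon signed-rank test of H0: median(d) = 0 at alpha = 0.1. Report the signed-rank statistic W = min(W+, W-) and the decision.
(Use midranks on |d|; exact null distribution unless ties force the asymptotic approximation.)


Step 1: Drop any zero differences (none here) and take |d_i|.
|d| = [7, 6, 7, 3, 6, 7, 1, 4]
Step 2: Midrank |d_i| (ties get averaged ranks).
ranks: |7|->7, |6|->4.5, |7|->7, |3|->2, |6|->4.5, |7|->7, |1|->1, |4|->3
Step 3: Attach original signs; sum ranks with positive sign and with negative sign.
W+ = 4.5 + 7 + 3 = 14.5
W- = 7 + 7 + 2 + 4.5 + 1 = 21.5
(Check: W+ + W- = 36 should equal n(n+1)/2 = 36.)
Step 4: Test statistic W = min(W+, W-) = 14.5.
Step 5: Ties in |d|, so use the tie-corrected normal approximation.
        E[W] = n(n+1)/4 = 8*9/4 = 18.
        Tie groups: |d|=6 (t=2), |d|=7 (t=3); sum(t^3 - t) = 30.
        Var[W] = n(n+1)(2n+1)/24 - sum(t^3-t)/48 = 1224/24 - 30/48 = 50.375.
        z = (W - E[W]) / sqrt(Var[W]) = (14.5 - 18) / 7.0975 = -0.4931.
        Two-sided p = 2*Phi(z) = 0.621921.
Step 6: alpha = 0.1. fail to reject H0.

W+ = 14.5, W- = 21.5, W = min = 14.5, p = 0.621921, fail to reject H0.


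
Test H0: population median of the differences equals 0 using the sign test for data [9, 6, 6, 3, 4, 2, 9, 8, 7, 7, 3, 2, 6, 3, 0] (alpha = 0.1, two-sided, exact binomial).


Step 1: Discard zero differences. Original n = 15; n_eff = number of nonzero differences = 14.
Nonzero differences (with sign): +9, +6, +6, +3, +4, +2, +9, +8, +7, +7, +3, +2, +6, +3
Step 2: Count signs: positive = 14, negative = 0.
Step 3: Under H0: P(positive) = 0.5, so the number of positives S ~ Bin(14, 0.5).
Step 4: Two-sided exact p-value = sum of Bin(14,0.5) probabilities at or below the observed probability = 0.000122.
Step 5: alpha = 0.1. reject H0.

n_eff = 14, pos = 14, neg = 0, p = 0.000122, reject H0.


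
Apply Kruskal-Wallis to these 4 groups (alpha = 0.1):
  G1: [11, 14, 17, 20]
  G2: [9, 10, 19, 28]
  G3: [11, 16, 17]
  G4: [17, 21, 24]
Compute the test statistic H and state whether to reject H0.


Step 1: Combine all N = 14 observations and assign midranks.
sorted (value, group, rank): (9,G2,1), (10,G2,2), (11,G1,3.5), (11,G3,3.5), (14,G1,5), (16,G3,6), (17,G1,8), (17,G3,8), (17,G4,8), (19,G2,10), (20,G1,11), (21,G4,12), (24,G4,13), (28,G2,14)
Step 2: Sum ranks within each group.
R_1 = 27.5 (n_1 = 4)
R_2 = 27 (n_2 = 4)
R_3 = 17.5 (n_3 = 3)
R_4 = 33 (n_4 = 3)
Step 3: H = 12/(N(N+1)) * sum(R_i^2/n_i) - 3(N+1)
     = 12/(14*15) * (27.5^2/4 + 27^2/4 + 17.5^2/3 + 33^2/3) - 3*15
     = 0.057143 * 836.396 - 45
     = 2.794048.
Step 4: Ties present; correction factor C = 1 - 30/(14^3 - 14) = 0.989011. Corrected H = 2.794048 / 0.989011 = 2.825093.
Step 5: Under H0, H ~ chi^2(3); p-value = 0.419386.
Step 6: alpha = 0.1. fail to reject H0.

H = 2.8251, df = 3, p = 0.419386, fail to reject H0.


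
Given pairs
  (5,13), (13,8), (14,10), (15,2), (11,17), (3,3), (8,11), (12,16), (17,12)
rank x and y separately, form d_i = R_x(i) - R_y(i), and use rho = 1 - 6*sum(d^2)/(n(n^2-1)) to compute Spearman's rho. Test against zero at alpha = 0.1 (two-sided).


Step 1: Rank x and y separately (midranks; no ties here).
rank(x): 5->2, 13->6, 14->7, 15->8, 11->4, 3->1, 8->3, 12->5, 17->9
rank(y): 13->7, 8->3, 10->4, 2->1, 17->9, 3->2, 11->5, 16->8, 12->6
Step 2: d_i = R_x(i) - R_y(i); compute d_i^2.
  (2-7)^2=25, (6-3)^2=9, (7-4)^2=9, (8-1)^2=49, (4-9)^2=25, (1-2)^2=1, (3-5)^2=4, (5-8)^2=9, (9-6)^2=9
sum(d^2) = 140.
Step 3: rho = 1 - 6*140 / (9*(9^2 - 1)) = 1 - 840/720 = -0.166667.
Step 4: Under H0, t = rho * sqrt((n-2)/(1-rho^2)) = -0.4472 ~ t(7).
Step 5: Two-sided p-value from the t-distribution with 7 df = 0.668231.
Step 6: alpha = 0.1. fail to reject H0.

rho = -0.1667, p = 0.668231, fail to reject H0 at alpha = 0.1.


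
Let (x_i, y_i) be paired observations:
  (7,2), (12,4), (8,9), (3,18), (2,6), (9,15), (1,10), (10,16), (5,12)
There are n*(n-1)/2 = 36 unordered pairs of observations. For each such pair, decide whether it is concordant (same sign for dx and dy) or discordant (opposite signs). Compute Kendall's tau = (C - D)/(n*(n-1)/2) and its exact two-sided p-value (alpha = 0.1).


Step 1: Enumerate the 36 unordered pairs (i,j) with i<j and classify each by sign(x_j-x_i) * sign(y_j-y_i).
  (1,2):dx=+5,dy=+2->C; (1,3):dx=+1,dy=+7->C; (1,4):dx=-4,dy=+16->D; (1,5):dx=-5,dy=+4->D
  (1,6):dx=+2,dy=+13->C; (1,7):dx=-6,dy=+8->D; (1,8):dx=+3,dy=+14->C; (1,9):dx=-2,dy=+10->D
  (2,3):dx=-4,dy=+5->D; (2,4):dx=-9,dy=+14->D; (2,5):dx=-10,dy=+2->D; (2,6):dx=-3,dy=+11->D
  (2,7):dx=-11,dy=+6->D; (2,8):dx=-2,dy=+12->D; (2,9):dx=-7,dy=+8->D; (3,4):dx=-5,dy=+9->D
  (3,5):dx=-6,dy=-3->C; (3,6):dx=+1,dy=+6->C; (3,7):dx=-7,dy=+1->D; (3,8):dx=+2,dy=+7->C
  (3,9):dx=-3,dy=+3->D; (4,5):dx=-1,dy=-12->C; (4,6):dx=+6,dy=-3->D; (4,7):dx=-2,dy=-8->C
  (4,8):dx=+7,dy=-2->D; (4,9):dx=+2,dy=-6->D; (5,6):dx=+7,dy=+9->C; (5,7):dx=-1,dy=+4->D
  (5,8):dx=+8,dy=+10->C; (5,9):dx=+3,dy=+6->C; (6,7):dx=-8,dy=-5->C; (6,8):dx=+1,dy=+1->C
  (6,9):dx=-4,dy=-3->C; (7,8):dx=+9,dy=+6->C; (7,9):dx=+4,dy=+2->C; (8,9):dx=-5,dy=-4->C
Step 2: C = 18, D = 18, total pairs = 36.
Step 3: tau = (C - D)/(n(n-1)/2) = (18 - 18)/36 = 0.000000.
Step 4: Exact two-sided p-value (enumerate n! = 362880 permutations of y under H0): p = 1.000000.
Step 5: alpha = 0.1. fail to reject H0.

tau_b = 0.0000 (C=18, D=18), p = 1.000000, fail to reject H0.


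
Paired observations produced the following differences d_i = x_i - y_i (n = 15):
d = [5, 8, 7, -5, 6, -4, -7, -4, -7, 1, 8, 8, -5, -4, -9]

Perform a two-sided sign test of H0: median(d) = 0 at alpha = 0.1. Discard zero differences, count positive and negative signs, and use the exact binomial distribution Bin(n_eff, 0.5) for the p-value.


Step 1: Discard zero differences. Original n = 15; n_eff = number of nonzero differences = 15.
Nonzero differences (with sign): +5, +8, +7, -5, +6, -4, -7, -4, -7, +1, +8, +8, -5, -4, -9
Step 2: Count signs: positive = 7, negative = 8.
Step 3: Under H0: P(positive) = 0.5, so the number of positives S ~ Bin(15, 0.5).
Step 4: Two-sided exact p-value = sum of Bin(15,0.5) probabilities at or below the observed probability = 1.000000.
Step 5: alpha = 0.1. fail to reject H0.

n_eff = 15, pos = 7, neg = 8, p = 1.000000, fail to reject H0.
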